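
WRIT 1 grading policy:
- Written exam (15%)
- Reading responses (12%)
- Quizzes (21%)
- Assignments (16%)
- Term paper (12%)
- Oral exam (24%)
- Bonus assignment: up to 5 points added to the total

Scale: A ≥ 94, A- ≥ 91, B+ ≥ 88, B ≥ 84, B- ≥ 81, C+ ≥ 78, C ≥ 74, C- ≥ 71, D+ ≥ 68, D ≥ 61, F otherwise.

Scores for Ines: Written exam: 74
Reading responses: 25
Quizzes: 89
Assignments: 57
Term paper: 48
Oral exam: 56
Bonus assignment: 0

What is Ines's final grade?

D

Weighted total:
  Written exam 74 × 0.15 = 11.1
  Reading responses 25 × 0.12 = 3
  Quizzes 89 × 0.21 = 18.69
  Assignments 57 × 0.16 = 9.12
  Term paper 48 × 0.12 = 5.76
  Oral exam 56 × 0.24 = 13.44
Sum = 61.11
Bonus assignment: 61.11 + 0 = 61.11
61.11 is ≥ 61 and < 68 → D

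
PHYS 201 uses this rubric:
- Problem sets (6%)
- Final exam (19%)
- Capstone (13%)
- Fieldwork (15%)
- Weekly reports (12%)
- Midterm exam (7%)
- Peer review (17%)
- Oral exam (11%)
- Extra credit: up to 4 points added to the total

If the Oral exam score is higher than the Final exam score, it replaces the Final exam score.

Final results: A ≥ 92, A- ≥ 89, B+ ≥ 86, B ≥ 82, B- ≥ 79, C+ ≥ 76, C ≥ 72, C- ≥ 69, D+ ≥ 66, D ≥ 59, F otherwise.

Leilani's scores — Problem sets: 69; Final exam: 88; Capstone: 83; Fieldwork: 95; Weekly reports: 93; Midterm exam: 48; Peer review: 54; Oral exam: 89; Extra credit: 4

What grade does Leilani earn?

Oral exam (89) > Final exam (88), so Final exam counts as 89.
Weighted total:
  Problem sets 69 × 0.06 = 4.14
  Final exam 89 × 0.19 = 16.91
  Capstone 83 × 0.13 = 10.79
  Fieldwork 95 × 0.15 = 14.25
  Weekly reports 93 × 0.12 = 11.16
  Midterm exam 48 × 0.07 = 3.36
  Peer review 54 × 0.17 = 9.18
  Oral exam 89 × 0.11 = 9.79
Sum = 79.58
Extra credit: 79.58 + 4 = 83.58
83.58 is ≥ 82 and < 86 → B

B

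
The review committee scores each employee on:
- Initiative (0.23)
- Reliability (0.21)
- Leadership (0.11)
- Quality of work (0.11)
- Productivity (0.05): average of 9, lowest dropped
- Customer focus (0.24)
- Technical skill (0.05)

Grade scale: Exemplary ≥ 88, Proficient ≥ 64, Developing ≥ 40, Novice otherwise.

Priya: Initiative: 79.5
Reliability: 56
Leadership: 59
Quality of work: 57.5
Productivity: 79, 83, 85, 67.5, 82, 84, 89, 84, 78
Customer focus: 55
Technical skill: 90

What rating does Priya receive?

Proficient

Productivity: drop 67.5 → average of remaining 8 = 664/8 = 83
Weighted total:
  Initiative 79.5 × 0.23 = 18.285
  Reliability 56 × 0.21 = 11.76
  Leadership 59 × 0.11 = 6.49
  Quality of work 57.5 × 0.11 = 6.325
  Productivity 83 × 0.05 = 4.15
  Customer focus 55 × 0.24 = 13.2
  Technical skill 90 × 0.05 = 4.5
Sum = 64.71
64.71 is ≥ 64 and < 88 → Proficient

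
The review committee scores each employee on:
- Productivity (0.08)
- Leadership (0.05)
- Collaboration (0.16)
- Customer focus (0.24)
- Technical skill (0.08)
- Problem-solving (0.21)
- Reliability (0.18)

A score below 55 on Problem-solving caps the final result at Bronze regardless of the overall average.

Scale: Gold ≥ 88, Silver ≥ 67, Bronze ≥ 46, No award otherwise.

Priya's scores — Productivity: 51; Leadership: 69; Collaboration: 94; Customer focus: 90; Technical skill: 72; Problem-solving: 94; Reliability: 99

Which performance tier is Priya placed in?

Silver

Problem-solving score 94 ≥ 55: minimum met.
Weighted total:
  Productivity 51 × 0.08 = 4.08
  Leadership 69 × 0.05 = 3.45
  Collaboration 94 × 0.16 = 15.04
  Customer focus 90 × 0.24 = 21.6
  Technical skill 72 × 0.08 = 5.76
  Problem-solving 94 × 0.21 = 19.74
  Reliability 99 × 0.18 = 17.82
Sum = 87.49
87.49 is ≥ 67 and < 88 → Silver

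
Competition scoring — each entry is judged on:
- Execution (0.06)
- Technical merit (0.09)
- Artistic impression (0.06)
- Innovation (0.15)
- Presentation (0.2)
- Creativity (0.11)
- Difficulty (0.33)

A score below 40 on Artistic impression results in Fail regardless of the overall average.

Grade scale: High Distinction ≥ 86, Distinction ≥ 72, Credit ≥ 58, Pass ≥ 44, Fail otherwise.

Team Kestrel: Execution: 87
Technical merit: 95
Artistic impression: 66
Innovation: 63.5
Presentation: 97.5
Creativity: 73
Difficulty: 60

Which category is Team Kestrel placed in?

Distinction

Artistic impression score 66 ≥ 40: minimum met.
Weighted total:
  Execution 87 × 0.06 = 5.22
  Technical merit 95 × 0.09 = 8.55
  Artistic impression 66 × 0.06 = 3.96
  Innovation 63.5 × 0.15 = 9.525
  Presentation 97.5 × 0.2 = 19.5
  Creativity 73 × 0.11 = 8.03
  Difficulty 60 × 0.33 = 19.8
Sum = 74.585
74.585 is ≥ 72 and < 86 → Distinction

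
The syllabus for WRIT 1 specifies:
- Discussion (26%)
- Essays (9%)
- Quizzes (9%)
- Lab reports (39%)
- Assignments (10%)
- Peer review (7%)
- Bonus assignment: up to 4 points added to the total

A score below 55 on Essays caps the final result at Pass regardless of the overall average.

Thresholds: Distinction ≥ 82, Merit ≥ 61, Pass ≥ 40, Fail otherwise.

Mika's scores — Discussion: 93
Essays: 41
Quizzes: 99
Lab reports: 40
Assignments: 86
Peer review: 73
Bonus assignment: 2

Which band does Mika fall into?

Pass

Essays score 41 < 55: minimum not met.
Weighted total:
  Discussion 93 × 0.26 = 24.18
  Essays 41 × 0.09 = 3.69
  Quizzes 99 × 0.09 = 8.91
  Lab reports 40 × 0.39 = 15.6
  Assignments 86 × 0.1 = 8.6
  Peer review 73 × 0.07 = 5.11
Sum = 66.09
Bonus assignment: 66.09 + 2 = 68.09
68.09 would be Merit; cap at Pass applies → Pass.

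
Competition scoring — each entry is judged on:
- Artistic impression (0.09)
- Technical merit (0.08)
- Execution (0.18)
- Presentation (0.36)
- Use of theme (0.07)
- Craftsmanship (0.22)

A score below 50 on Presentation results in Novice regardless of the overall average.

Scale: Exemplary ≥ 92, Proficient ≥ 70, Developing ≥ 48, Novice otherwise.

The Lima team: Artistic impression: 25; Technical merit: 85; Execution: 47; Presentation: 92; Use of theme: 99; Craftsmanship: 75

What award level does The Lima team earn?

Proficient

Presentation score 92 ≥ 50: minimum met.
Weighted total:
  Artistic impression 25 × 0.09 = 2.25
  Technical merit 85 × 0.08 = 6.8
  Execution 47 × 0.18 = 8.46
  Presentation 92 × 0.36 = 33.12
  Use of theme 99 × 0.07 = 6.93
  Craftsmanship 75 × 0.22 = 16.5
Sum = 74.06
74.06 is ≥ 70 and < 92 → Proficient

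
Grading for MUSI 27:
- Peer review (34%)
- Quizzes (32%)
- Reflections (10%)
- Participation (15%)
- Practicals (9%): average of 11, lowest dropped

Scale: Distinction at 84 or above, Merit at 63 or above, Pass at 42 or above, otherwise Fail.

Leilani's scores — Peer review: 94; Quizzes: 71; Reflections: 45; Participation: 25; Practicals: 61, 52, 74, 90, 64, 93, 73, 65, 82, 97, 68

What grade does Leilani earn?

Practicals: drop 52 → average of remaining 10 = 767/10 = 76.7
Weighted total:
  Peer review 94 × 0.34 = 31.96
  Quizzes 71 × 0.32 = 22.72
  Reflections 45 × 0.1 = 4.5
  Participation 25 × 0.15 = 3.75
  Practicals 76.7 × 0.09 = 6.903
Sum = 69.833
69.833 is ≥ 63 and < 84 → Merit

Merit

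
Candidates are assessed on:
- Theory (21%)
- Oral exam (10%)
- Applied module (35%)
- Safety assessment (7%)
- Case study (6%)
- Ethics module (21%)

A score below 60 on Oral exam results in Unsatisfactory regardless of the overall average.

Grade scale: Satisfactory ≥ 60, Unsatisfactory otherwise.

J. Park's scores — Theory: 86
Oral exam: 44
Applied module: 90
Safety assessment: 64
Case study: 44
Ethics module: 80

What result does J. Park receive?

Oral exam score 44 < 60: minimum not met.
Weighted total:
  Theory 86 × 0.21 = 18.06
  Oral exam 44 × 0.1 = 4.4
  Applied module 90 × 0.35 = 31.5
  Safety assessment 64 × 0.07 = 4.48
  Case study 44 × 0.06 = 2.64
  Ethics module 80 × 0.21 = 16.8
Sum = 77.88
Because the Oral exam minimum was not met, the result is Unsatisfactory.

Unsatisfactory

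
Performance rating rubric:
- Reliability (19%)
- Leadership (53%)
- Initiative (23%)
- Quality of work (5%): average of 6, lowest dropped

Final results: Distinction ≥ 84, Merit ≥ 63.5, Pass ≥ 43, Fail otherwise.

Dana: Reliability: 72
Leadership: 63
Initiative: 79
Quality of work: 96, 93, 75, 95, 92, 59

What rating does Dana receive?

Merit

Quality of work: drop 59 → average of remaining 5 = 451/5 = 90.2
Weighted total:
  Reliability 72 × 0.19 = 13.68
  Leadership 63 × 0.53 = 33.39
  Initiative 79 × 0.23 = 18.17
  Quality of work 90.2 × 0.05 = 4.51
Sum = 69.75
69.75 is ≥ 63.5 and < 84 → Merit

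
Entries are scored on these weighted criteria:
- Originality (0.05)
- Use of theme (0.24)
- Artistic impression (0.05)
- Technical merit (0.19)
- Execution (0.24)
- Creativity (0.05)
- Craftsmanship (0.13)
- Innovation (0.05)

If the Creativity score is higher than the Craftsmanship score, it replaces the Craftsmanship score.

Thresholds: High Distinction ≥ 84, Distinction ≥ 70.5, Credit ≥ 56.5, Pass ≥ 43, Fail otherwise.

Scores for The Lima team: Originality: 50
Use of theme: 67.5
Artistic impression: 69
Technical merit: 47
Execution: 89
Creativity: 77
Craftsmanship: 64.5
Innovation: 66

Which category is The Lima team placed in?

Credit

Creativity (77) > Craftsmanship (64.5), so Craftsmanship counts as 77.
Weighted total:
  Originality 50 × 0.05 = 2.5
  Use of theme 67.5 × 0.24 = 16.2
  Artistic impression 69 × 0.05 = 3.45
  Technical merit 47 × 0.19 = 8.93
  Execution 89 × 0.24 = 21.36
  Creativity 77 × 0.05 = 3.85
  Craftsmanship 77 × 0.13 = 10.01
  Innovation 66 × 0.05 = 3.3
Sum = 69.6
69.6 is ≥ 56.5 and < 70.5 → Credit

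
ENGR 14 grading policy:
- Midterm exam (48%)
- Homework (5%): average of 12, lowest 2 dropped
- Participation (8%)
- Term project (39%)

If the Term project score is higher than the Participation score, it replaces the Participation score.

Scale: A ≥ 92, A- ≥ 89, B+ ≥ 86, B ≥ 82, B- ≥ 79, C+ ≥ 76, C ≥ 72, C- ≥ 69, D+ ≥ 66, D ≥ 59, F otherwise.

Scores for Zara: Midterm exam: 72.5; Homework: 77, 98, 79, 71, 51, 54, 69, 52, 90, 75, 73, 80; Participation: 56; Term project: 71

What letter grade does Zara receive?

C

Homework: drop 51, 52 → average of remaining 10 = 766/10 = 76.6
Term project (71) > Participation (56), so Participation counts as 71.
Weighted total:
  Midterm exam 72.5 × 0.48 = 34.8
  Homework 76.6 × 0.05 = 3.83
  Participation 71 × 0.08 = 5.68
  Term project 71 × 0.39 = 27.69
Sum = 72
72 is ≥ 72 and < 76 → C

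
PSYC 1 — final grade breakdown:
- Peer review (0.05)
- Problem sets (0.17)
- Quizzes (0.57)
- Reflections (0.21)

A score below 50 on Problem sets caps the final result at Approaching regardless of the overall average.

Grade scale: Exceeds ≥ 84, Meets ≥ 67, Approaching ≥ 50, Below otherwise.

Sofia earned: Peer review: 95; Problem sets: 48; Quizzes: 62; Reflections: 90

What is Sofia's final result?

Approaching

Problem sets score 48 < 50: minimum not met.
Weighted total:
  Peer review 95 × 0.05 = 4.75
  Problem sets 48 × 0.17 = 8.16
  Quizzes 62 × 0.57 = 35.34
  Reflections 90 × 0.21 = 18.9
Sum = 67.15
67.15 would be Meets; cap at Approaching applies → Approaching.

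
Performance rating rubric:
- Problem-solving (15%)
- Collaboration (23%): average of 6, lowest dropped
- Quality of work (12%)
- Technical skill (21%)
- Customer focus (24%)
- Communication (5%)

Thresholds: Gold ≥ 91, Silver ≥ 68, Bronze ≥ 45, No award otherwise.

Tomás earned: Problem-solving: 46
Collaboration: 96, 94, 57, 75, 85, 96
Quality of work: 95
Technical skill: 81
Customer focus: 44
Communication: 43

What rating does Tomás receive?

Collaboration: drop 57 → average of remaining 5 = 446/5 = 89.2
Weighted total:
  Problem-solving 46 × 0.15 = 6.9
  Collaboration 89.2 × 0.23 = 20.516
  Quality of work 95 × 0.12 = 11.4
  Technical skill 81 × 0.21 = 17.01
  Customer focus 44 × 0.24 = 10.56
  Communication 43 × 0.05 = 2.15
Sum = 68.536
68.536 is ≥ 68 and < 91 → Silver

Silver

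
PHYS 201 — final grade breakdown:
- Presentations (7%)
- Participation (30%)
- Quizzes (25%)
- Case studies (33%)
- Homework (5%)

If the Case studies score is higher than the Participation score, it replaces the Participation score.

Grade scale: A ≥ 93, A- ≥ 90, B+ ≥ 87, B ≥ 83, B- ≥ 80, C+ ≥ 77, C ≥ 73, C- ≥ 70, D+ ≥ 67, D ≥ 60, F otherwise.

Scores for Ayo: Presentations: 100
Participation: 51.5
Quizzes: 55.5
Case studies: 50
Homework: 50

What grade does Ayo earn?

F

Case studies (50) ≤ Participation (51.5), so Participation stays at 51.5.
Weighted total:
  Presentations 100 × 0.07 = 7
  Participation 51.5 × 0.3 = 15.45
  Quizzes 55.5 × 0.25 = 13.875
  Case studies 50 × 0.33 = 16.5
  Homework 50 × 0.05 = 2.5
Sum = 55.325
55.325 < 60 → F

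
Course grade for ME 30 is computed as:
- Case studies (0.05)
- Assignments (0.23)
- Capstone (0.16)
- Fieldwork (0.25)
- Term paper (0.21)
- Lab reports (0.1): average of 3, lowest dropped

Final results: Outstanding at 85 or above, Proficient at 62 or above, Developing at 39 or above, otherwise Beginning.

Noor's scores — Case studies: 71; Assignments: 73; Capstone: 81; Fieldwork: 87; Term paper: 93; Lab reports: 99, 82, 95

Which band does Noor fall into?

Proficient

Lab reports: drop 82 → average of remaining 2 = 194/2 = 97
Weighted total:
  Case studies 71 × 0.05 = 3.55
  Assignments 73 × 0.23 = 16.79
  Capstone 81 × 0.16 = 12.96
  Fieldwork 87 × 0.25 = 21.75
  Term paper 93 × 0.21 = 19.53
  Lab reports 97 × 0.1 = 9.7
Sum = 84.28
84.28 is ≥ 62 and < 85 → Proficient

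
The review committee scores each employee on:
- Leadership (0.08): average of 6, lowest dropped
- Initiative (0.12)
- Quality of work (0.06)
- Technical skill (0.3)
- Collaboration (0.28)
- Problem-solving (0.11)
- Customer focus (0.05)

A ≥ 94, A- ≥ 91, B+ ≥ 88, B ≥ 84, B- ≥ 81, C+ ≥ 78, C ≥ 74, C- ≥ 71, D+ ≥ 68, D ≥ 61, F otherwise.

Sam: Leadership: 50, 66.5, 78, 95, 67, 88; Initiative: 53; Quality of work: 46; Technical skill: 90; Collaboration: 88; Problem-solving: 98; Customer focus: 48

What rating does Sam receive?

C+

Leadership: drop 50 → average of remaining 5 = 394.5/5 = 78.9
Weighted total:
  Leadership 78.9 × 0.08 = 6.312
  Initiative 53 × 0.12 = 6.36
  Quality of work 46 × 0.06 = 2.76
  Technical skill 90 × 0.3 = 27
  Collaboration 88 × 0.28 = 24.64
  Problem-solving 98 × 0.11 = 10.78
  Customer focus 48 × 0.05 = 2.4
Sum = 80.252
80.252 is ≥ 78 and < 81 → C+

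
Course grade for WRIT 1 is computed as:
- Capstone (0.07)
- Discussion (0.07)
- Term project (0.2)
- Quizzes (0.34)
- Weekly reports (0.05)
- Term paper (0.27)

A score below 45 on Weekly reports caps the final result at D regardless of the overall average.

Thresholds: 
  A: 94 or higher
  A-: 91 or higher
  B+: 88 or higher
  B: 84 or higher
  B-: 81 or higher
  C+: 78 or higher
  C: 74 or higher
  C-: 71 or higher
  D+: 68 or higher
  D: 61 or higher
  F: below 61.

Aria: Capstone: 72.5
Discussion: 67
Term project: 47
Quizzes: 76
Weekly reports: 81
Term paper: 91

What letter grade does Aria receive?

Weekly reports score 81 ≥ 45: minimum met.
Weighted total:
  Capstone 72.5 × 0.07 = 5.075
  Discussion 67 × 0.07 = 4.69
  Term project 47 × 0.2 = 9.4
  Quizzes 76 × 0.34 = 25.84
  Weekly reports 81 × 0.05 = 4.05
  Term paper 91 × 0.27 = 24.57
Sum = 73.625
73.625 is ≥ 71 and < 74 → C-

C-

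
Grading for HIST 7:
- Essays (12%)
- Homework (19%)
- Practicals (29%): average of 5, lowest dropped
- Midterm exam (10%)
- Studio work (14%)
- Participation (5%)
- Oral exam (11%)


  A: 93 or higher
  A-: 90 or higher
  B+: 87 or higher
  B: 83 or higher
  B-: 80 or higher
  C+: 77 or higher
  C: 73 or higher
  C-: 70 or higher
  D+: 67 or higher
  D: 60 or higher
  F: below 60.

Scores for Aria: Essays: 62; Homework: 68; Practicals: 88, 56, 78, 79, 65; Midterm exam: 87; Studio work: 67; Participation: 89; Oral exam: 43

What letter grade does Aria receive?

Practicals: drop 56 → average of remaining 4 = 310/4 = 77.5
Weighted total:
  Essays 62 × 0.12 = 7.44
  Homework 68 × 0.19 = 12.92
  Practicals 77.5 × 0.29 = 22.475
  Midterm exam 87 × 0.1 = 8.7
  Studio work 67 × 0.14 = 9.38
  Participation 89 × 0.05 = 4.45
  Oral exam 43 × 0.11 = 4.73
Sum = 70.095
70.095 is ≥ 70 and < 73 → C-

C-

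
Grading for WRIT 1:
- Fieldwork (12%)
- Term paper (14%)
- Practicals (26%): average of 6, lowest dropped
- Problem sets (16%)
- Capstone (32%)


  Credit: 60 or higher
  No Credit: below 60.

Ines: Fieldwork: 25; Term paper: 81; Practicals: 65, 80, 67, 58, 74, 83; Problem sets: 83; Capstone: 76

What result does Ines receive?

Practicals: drop 58 → average of remaining 5 = 369/5 = 73.8
Weighted total:
  Fieldwork 25 × 0.12 = 3
  Term paper 81 × 0.14 = 11.34
  Practicals 73.8 × 0.26 = 19.188
  Problem sets 83 × 0.16 = 13.28
  Capstone 76 × 0.32 = 24.32
Sum = 71.128
71.128 ≥ 60 → Credit

Credit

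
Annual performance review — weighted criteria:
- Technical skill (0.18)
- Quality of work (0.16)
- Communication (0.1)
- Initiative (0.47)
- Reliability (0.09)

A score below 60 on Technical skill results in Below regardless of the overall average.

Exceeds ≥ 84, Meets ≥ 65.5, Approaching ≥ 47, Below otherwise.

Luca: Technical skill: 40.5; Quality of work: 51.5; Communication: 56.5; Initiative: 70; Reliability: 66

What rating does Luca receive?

Below

Technical skill score 40.5 < 60: minimum not met.
Weighted total:
  Technical skill 40.5 × 0.18 = 7.29
  Quality of work 51.5 × 0.16 = 8.24
  Communication 56.5 × 0.1 = 5.65
  Initiative 70 × 0.47 = 32.9
  Reliability 66 × 0.09 = 5.94
Sum = 60.02
Because the Technical skill minimum was not met, the result is Below.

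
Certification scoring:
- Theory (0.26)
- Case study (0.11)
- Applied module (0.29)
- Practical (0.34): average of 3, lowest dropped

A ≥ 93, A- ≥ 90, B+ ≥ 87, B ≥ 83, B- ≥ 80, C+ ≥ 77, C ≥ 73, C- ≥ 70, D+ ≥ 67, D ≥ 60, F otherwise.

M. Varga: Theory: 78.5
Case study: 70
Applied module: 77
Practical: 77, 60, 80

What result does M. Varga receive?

C+

Practical: drop 60 → average of remaining 2 = 157/2 = 78.5
Weighted total:
  Theory 78.5 × 0.26 = 20.41
  Case study 70 × 0.11 = 7.7
  Applied module 77 × 0.29 = 22.33
  Practical 78.5 × 0.34 = 26.69
Sum = 77.13
77.13 is ≥ 77 and < 80 → C+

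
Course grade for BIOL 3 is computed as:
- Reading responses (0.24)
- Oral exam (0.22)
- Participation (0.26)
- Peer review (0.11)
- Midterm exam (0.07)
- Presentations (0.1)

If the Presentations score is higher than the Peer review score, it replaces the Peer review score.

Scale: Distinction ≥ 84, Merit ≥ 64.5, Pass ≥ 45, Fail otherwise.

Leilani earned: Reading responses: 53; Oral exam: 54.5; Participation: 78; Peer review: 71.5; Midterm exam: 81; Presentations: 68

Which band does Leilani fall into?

Presentations (68) ≤ Peer review (71.5), so Peer review stays at 71.5.
Weighted total:
  Reading responses 53 × 0.24 = 12.72
  Oral exam 54.5 × 0.22 = 11.99
  Participation 78 × 0.26 = 20.28
  Peer review 71.5 × 0.11 = 7.865
  Midterm exam 81 × 0.07 = 5.67
  Presentations 68 × 0.1 = 6.8
Sum = 65.325
65.325 is ≥ 64.5 and < 84 → Merit

Merit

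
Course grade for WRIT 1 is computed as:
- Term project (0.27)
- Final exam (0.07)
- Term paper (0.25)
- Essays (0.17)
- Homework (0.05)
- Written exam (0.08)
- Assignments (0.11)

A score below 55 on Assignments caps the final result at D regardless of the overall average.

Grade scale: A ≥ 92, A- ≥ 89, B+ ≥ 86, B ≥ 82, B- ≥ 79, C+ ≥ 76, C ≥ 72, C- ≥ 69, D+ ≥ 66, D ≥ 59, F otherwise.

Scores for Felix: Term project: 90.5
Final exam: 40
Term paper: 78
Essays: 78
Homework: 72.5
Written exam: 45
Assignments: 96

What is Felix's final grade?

Assignments score 96 ≥ 55: minimum met.
Weighted total:
  Term project 90.5 × 0.27 = 24.435
  Final exam 40 × 0.07 = 2.8
  Term paper 78 × 0.25 = 19.5
  Essays 78 × 0.17 = 13.26
  Homework 72.5 × 0.05 = 3.625
  Written exam 45 × 0.08 = 3.6
  Assignments 96 × 0.11 = 10.56
Sum = 77.78
77.78 is ≥ 76 and < 79 → C+

C+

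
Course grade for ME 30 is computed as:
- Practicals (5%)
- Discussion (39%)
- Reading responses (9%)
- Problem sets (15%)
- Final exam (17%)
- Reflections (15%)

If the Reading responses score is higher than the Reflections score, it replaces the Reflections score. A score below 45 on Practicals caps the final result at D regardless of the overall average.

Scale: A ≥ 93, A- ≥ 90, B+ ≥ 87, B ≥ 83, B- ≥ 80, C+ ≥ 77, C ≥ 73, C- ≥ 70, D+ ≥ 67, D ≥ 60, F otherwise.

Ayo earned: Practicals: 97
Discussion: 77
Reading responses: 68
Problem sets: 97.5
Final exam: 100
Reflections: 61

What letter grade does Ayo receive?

Reading responses (68) > Reflections (61), so Reflections counts as 68.
Practicals score 97 ≥ 45: minimum met.
Weighted total:
  Practicals 97 × 0.05 = 4.85
  Discussion 77 × 0.39 = 30.03
  Reading responses 68 × 0.09 = 6.12
  Problem sets 97.5 × 0.15 = 14.625
  Final exam 100 × 0.17 = 17
  Reflections 68 × 0.15 = 10.2
Sum = 82.825
82.825 is ≥ 80 and < 83 → B-

B-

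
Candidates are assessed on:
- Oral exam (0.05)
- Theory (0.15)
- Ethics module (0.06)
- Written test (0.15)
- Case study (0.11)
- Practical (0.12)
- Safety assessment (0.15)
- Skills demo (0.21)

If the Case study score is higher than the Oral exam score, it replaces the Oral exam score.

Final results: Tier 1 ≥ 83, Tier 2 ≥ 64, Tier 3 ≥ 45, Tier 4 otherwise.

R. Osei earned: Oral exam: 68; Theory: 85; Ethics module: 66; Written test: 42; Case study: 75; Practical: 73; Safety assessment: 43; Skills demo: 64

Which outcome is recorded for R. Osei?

Case study (75) > Oral exam (68), so Oral exam counts as 75.
Weighted total:
  Oral exam 75 × 0.05 = 3.75
  Theory 85 × 0.15 = 12.75
  Ethics module 66 × 0.06 = 3.96
  Written test 42 × 0.15 = 6.3
  Case study 75 × 0.11 = 8.25
  Practical 73 × 0.12 = 8.76
  Safety assessment 43 × 0.15 = 6.45
  Skills demo 64 × 0.21 = 13.44
Sum = 63.66
63.66 is ≥ 45 and < 64 → Tier 3

Tier 3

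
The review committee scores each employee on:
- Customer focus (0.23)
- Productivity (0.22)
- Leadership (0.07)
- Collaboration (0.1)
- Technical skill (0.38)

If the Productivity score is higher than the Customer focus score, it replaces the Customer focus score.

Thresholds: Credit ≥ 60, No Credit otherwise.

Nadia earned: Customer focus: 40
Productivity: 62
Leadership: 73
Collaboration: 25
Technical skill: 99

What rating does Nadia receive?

Credit

Productivity (62) > Customer focus (40), so Customer focus counts as 62.
Weighted total:
  Customer focus 62 × 0.23 = 14.26
  Productivity 62 × 0.22 = 13.64
  Leadership 73 × 0.07 = 5.11
  Collaboration 25 × 0.1 = 2.5
  Technical skill 99 × 0.38 = 37.62
Sum = 73.13
73.13 ≥ 60 → Credit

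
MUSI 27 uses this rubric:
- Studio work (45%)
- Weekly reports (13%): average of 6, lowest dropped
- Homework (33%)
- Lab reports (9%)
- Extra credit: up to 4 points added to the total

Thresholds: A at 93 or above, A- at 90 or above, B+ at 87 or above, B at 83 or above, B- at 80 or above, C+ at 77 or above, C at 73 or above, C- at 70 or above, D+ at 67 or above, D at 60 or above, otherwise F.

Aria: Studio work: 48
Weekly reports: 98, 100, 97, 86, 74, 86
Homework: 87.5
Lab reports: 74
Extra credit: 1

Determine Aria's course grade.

C-

Weekly reports: drop 74 → average of remaining 5 = 467/5 = 93.4
Weighted total:
  Studio work 48 × 0.45 = 21.6
  Weekly reports 93.4 × 0.13 = 12.142
  Homework 87.5 × 0.33 = 28.875
  Lab reports 74 × 0.09 = 6.66
Sum = 69.277
Extra credit: 69.277 + 1 = 70.277
70.277 is ≥ 70 and < 73 → C-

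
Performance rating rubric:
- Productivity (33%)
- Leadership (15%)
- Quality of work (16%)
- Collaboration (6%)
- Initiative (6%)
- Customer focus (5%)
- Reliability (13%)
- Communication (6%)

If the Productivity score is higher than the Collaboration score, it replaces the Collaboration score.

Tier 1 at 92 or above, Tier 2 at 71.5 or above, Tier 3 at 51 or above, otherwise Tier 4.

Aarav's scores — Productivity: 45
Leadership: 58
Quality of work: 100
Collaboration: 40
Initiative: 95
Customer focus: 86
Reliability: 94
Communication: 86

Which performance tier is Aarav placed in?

Productivity (45) > Collaboration (40), so Collaboration counts as 45.
Weighted total:
  Productivity 45 × 0.33 = 14.85
  Leadership 58 × 0.15 = 8.7
  Quality of work 100 × 0.16 = 16
  Collaboration 45 × 0.06 = 2.7
  Initiative 95 × 0.06 = 5.7
  Customer focus 86 × 0.05 = 4.3
  Reliability 94 × 0.13 = 12.22
  Communication 86 × 0.06 = 5.16
Sum = 69.63
69.63 is ≥ 51 and < 71.5 → Tier 3

Tier 3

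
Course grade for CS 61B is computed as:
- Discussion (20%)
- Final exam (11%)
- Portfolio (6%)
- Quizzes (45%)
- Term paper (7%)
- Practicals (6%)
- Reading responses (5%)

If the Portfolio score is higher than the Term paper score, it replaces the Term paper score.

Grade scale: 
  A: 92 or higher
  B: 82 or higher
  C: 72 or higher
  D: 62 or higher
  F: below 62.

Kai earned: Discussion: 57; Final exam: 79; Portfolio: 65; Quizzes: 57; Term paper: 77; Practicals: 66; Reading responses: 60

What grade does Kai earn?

F

Portfolio (65) ≤ Term paper (77), so Term paper stays at 77.
Weighted total:
  Discussion 57 × 0.2 = 11.4
  Final exam 79 × 0.11 = 8.69
  Portfolio 65 × 0.06 = 3.9
  Quizzes 57 × 0.45 = 25.65
  Term paper 77 × 0.07 = 5.39
  Practicals 66 × 0.06 = 3.96
  Reading responses 60 × 0.05 = 3
Sum = 61.99
61.99 < 62 → F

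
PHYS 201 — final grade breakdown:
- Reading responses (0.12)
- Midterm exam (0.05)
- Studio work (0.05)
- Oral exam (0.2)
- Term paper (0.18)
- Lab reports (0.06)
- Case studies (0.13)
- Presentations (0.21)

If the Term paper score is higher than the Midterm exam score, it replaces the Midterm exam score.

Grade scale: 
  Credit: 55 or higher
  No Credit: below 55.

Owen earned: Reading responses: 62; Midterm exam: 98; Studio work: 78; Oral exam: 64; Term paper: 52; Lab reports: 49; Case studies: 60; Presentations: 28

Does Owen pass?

Credit

Term paper (52) ≤ Midterm exam (98), so Midterm exam stays at 98.
Weighted total:
  Reading responses 62 × 0.12 = 7.44
  Midterm exam 98 × 0.05 = 4.9
  Studio work 78 × 0.05 = 3.9
  Oral exam 64 × 0.2 = 12.8
  Term paper 52 × 0.18 = 9.36
  Lab reports 49 × 0.06 = 2.94
  Case studies 60 × 0.13 = 7.8
  Presentations 28 × 0.21 = 5.88
Sum = 55.02
55.02 ≥ 55 → Credit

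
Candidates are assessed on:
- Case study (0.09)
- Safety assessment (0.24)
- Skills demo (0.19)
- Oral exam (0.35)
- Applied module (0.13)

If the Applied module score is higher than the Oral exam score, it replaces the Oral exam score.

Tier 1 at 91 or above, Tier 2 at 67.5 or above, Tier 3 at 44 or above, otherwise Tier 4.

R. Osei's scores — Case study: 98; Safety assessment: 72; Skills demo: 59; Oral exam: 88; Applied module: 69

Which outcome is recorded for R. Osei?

Tier 2

Applied module (69) ≤ Oral exam (88), so Oral exam stays at 88.
Weighted total:
  Case study 98 × 0.09 = 8.82
  Safety assessment 72 × 0.24 = 17.28
  Skills demo 59 × 0.19 = 11.21
  Oral exam 88 × 0.35 = 30.8
  Applied module 69 × 0.13 = 8.97
Sum = 77.08
77.08 is ≥ 67.5 and < 91 → Tier 2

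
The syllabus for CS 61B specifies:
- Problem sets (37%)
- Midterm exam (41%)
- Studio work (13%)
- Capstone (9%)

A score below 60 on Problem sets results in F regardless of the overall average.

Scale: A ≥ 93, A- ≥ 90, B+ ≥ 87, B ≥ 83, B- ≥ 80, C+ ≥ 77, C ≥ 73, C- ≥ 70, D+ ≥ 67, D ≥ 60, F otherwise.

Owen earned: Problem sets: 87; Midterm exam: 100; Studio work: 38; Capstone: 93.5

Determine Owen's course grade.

Problem sets score 87 ≥ 60: minimum met.
Weighted total:
  Problem sets 87 × 0.37 = 32.19
  Midterm exam 100 × 0.41 = 41
  Studio work 38 × 0.13 = 4.94
  Capstone 93.5 × 0.09 = 8.415
Sum = 86.545
86.545 is ≥ 83 and < 87 → B

B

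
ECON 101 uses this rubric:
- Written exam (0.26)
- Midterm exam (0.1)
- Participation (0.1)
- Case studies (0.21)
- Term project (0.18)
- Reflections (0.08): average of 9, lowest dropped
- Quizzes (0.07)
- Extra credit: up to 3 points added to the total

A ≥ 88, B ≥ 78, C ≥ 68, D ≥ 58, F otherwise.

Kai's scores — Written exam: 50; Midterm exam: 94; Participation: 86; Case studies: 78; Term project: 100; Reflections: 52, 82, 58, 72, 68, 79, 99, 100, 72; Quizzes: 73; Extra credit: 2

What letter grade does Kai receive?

B

Reflections: drop 52 → average of remaining 8 = 630/8 = 78.75
Weighted total:
  Written exam 50 × 0.26 = 13
  Midterm exam 94 × 0.1 = 9.4
  Participation 86 × 0.1 = 8.6
  Case studies 78 × 0.21 = 16.38
  Term project 100 × 0.18 = 18
  Reflections 78.75 × 0.08 = 6.3
  Quizzes 73 × 0.07 = 5.11
Sum = 76.79
Extra credit: 76.79 + 2 = 78.79
78.79 is ≥ 78 and < 88 → B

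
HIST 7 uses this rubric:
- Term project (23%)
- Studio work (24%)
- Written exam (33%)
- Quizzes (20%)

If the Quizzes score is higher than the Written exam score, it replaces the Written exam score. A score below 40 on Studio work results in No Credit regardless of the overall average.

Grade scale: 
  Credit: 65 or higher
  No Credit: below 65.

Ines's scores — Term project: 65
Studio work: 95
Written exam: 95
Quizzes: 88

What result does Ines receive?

Credit

Quizzes (88) ≤ Written exam (95), so Written exam stays at 95.
Studio work score 95 ≥ 40: minimum met.
Weighted total:
  Term project 65 × 0.23 = 14.95
  Studio work 95 × 0.24 = 22.8
  Written exam 95 × 0.33 = 31.35
  Quizzes 88 × 0.2 = 17.6
Sum = 86.7
86.7 ≥ 65 → Credit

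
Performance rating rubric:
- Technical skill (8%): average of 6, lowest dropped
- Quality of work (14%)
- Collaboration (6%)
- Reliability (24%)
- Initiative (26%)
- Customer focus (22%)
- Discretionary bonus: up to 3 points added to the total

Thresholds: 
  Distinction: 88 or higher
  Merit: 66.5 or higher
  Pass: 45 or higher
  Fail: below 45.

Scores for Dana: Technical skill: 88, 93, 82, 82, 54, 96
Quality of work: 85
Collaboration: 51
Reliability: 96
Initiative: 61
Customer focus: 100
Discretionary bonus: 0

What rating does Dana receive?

Technical skill: drop 54 → average of remaining 5 = 441/5 = 88.2
Weighted total:
  Technical skill 88.2 × 0.08 = 7.056
  Quality of work 85 × 0.14 = 11.9
  Collaboration 51 × 0.06 = 3.06
  Reliability 96 × 0.24 = 23.04
  Initiative 61 × 0.26 = 15.86
  Customer focus 100 × 0.22 = 22
Sum = 82.916
Discretionary bonus: 82.916 + 0 = 82.916
82.916 is ≥ 66.5 and < 88 → Merit

Merit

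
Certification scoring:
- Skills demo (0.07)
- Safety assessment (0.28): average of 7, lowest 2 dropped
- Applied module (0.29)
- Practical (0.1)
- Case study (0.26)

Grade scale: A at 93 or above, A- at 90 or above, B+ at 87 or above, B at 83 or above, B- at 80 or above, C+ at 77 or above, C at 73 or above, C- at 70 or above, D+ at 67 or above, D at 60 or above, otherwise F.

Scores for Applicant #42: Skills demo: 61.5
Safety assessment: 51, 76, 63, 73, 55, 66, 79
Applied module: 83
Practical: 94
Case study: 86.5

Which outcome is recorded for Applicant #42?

B-

Safety assessment: drop 51, 55 → average of remaining 5 = 357/5 = 71.4
Weighted total:
  Skills demo 61.5 × 0.07 = 4.305
  Safety assessment 71.4 × 0.28 = 19.992
  Applied module 83 × 0.29 = 24.07
  Practical 94 × 0.1 = 9.4
  Case study 86.5 × 0.26 = 22.49
Sum = 80.257
80.257 is ≥ 80 and < 83 → B-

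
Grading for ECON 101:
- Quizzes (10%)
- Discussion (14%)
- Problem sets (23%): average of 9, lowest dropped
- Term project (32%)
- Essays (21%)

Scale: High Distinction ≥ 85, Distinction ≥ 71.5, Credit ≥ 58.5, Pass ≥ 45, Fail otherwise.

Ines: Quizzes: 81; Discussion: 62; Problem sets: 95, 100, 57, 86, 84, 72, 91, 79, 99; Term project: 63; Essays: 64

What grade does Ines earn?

Credit

Problem sets: drop 57 → average of remaining 8 = 706/8 = 88.25
Weighted total:
  Quizzes 81 × 0.1 = 8.1
  Discussion 62 × 0.14 = 8.68
  Problem sets 88.25 × 0.23 = 20.2975
  Term project 63 × 0.32 = 20.16
  Essays 64 × 0.21 = 13.44
Sum = 70.6775
70.6775 is ≥ 58.5 and < 71.5 → Credit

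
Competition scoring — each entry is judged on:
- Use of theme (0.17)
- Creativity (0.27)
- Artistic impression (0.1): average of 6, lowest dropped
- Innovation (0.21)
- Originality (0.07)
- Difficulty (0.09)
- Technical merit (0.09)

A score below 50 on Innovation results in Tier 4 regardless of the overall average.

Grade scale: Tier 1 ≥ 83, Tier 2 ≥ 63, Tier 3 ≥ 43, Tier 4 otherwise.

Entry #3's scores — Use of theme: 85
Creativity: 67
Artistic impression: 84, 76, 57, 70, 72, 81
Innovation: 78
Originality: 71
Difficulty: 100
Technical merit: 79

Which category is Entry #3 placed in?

Artistic impression: drop 57 → average of remaining 5 = 383/5 = 76.6
Innovation score 78 ≥ 50: minimum met.
Weighted total:
  Use of theme 85 × 0.17 = 14.45
  Creativity 67 × 0.27 = 18.09
  Artistic impression 76.6 × 0.1 = 7.66
  Innovation 78 × 0.21 = 16.38
  Originality 71 × 0.07 = 4.97
  Difficulty 100 × 0.09 = 9
  Technical merit 79 × 0.09 = 7.11
Sum = 77.66
77.66 is ≥ 63 and < 83 → Tier 2

Tier 2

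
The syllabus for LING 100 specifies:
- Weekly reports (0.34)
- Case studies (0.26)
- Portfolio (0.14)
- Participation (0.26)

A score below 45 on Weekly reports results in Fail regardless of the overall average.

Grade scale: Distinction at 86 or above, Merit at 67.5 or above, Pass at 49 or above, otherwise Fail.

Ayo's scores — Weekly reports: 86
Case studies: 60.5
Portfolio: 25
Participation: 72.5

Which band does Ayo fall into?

Weekly reports score 86 ≥ 45: minimum met.
Weighted total:
  Weekly reports 86 × 0.34 = 29.24
  Case studies 60.5 × 0.26 = 15.73
  Portfolio 25 × 0.14 = 3.5
  Participation 72.5 × 0.26 = 18.85
Sum = 67.32
67.32 is ≥ 49 and < 67.5 → Pass

Pass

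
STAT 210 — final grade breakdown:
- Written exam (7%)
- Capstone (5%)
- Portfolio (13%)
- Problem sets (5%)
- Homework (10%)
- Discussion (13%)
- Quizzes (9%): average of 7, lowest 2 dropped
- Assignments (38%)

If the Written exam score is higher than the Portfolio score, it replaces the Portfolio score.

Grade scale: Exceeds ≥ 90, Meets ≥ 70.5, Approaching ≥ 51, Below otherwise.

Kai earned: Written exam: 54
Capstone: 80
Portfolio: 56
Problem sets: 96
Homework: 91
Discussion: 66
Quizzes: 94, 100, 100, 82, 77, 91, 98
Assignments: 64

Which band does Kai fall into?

Meets

Quizzes: drop 77, 82 → average of remaining 5 = 483/5 = 96.6
Written exam (54) ≤ Portfolio (56), so Portfolio stays at 56.
Weighted total:
  Written exam 54 × 0.07 = 3.78
  Capstone 80 × 0.05 = 4
  Portfolio 56 × 0.13 = 7.28
  Problem sets 96 × 0.05 = 4.8
  Homework 91 × 0.1 = 9.1
  Discussion 66 × 0.13 = 8.58
  Quizzes 96.6 × 0.09 = 8.694
  Assignments 64 × 0.38 = 24.32
Sum = 70.554
70.554 is ≥ 70.5 and < 90 → Meets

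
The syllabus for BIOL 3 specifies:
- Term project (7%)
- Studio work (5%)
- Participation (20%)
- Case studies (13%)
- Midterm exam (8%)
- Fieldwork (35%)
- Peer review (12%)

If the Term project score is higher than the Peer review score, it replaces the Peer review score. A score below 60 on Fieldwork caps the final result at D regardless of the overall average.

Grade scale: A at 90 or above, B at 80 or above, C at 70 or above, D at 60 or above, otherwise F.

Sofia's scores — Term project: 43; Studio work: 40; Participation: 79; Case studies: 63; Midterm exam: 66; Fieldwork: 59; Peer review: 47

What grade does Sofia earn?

D

Term project (43) ≤ Peer review (47), so Peer review stays at 47.
Fieldwork score 59 < 60: minimum not met.
Weighted total:
  Term project 43 × 0.07 = 3.01
  Studio work 40 × 0.05 = 2
  Participation 79 × 0.2 = 15.8
  Case studies 63 × 0.13 = 8.19
  Midterm exam 66 × 0.08 = 5.28
  Fieldwork 59 × 0.35 = 20.65
  Peer review 47 × 0.12 = 5.64
Sum = 60.57
60.57 would be D; cap at D applies → D.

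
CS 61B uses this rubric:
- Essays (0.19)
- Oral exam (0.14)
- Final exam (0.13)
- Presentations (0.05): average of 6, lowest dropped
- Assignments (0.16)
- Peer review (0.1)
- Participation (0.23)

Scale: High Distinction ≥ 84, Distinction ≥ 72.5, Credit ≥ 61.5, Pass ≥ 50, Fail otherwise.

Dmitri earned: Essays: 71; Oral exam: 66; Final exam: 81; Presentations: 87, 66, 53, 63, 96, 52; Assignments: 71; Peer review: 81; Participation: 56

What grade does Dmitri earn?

Credit

Presentations: drop 52 → average of remaining 5 = 365/5 = 73
Weighted total:
  Essays 71 × 0.19 = 13.49
  Oral exam 66 × 0.14 = 9.24
  Final exam 81 × 0.13 = 10.53
  Presentations 73 × 0.05 = 3.65
  Assignments 71 × 0.16 = 11.36
  Peer review 81 × 0.1 = 8.1
  Participation 56 × 0.23 = 12.88
Sum = 69.25
69.25 is ≥ 61.5 and < 72.5 → Credit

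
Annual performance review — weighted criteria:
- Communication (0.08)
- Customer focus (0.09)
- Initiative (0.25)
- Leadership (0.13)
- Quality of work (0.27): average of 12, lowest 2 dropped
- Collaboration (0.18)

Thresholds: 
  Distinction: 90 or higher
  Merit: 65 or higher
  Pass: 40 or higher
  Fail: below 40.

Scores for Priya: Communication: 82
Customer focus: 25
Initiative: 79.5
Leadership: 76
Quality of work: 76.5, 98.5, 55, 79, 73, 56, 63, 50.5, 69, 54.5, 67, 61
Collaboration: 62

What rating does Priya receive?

Quality of work: drop 50.5, 54.5 → average of remaining 10 = 698/10 = 69.8
Weighted total:
  Communication 82 × 0.08 = 6.56
  Customer focus 25 × 0.09 = 2.25
  Initiative 79.5 × 0.25 = 19.875
  Leadership 76 × 0.13 = 9.88
  Quality of work 69.8 × 0.27 = 18.846
  Collaboration 62 × 0.18 = 11.16
Sum = 68.571
68.571 is ≥ 65 and < 90 → Merit

Merit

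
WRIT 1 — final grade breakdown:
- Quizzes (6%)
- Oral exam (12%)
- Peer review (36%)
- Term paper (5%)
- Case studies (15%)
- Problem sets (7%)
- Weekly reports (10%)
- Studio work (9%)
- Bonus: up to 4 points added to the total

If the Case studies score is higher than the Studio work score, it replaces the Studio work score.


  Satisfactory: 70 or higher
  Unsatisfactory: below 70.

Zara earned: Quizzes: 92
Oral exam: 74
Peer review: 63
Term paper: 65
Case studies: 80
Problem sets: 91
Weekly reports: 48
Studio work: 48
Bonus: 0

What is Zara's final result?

Satisfactory

Case studies (80) > Studio work (48), so Studio work counts as 80.
Weighted total:
  Quizzes 92 × 0.06 = 5.52
  Oral exam 74 × 0.12 = 8.88
  Peer review 63 × 0.36 = 22.68
  Term paper 65 × 0.05 = 3.25
  Case studies 80 × 0.15 = 12
  Problem sets 91 × 0.07 = 6.37
  Weekly reports 48 × 0.1 = 4.8
  Studio work 80 × 0.09 = 7.2
Sum = 70.7
Bonus: 70.7 + 0 = 70.7
70.7 ≥ 70 → Satisfactory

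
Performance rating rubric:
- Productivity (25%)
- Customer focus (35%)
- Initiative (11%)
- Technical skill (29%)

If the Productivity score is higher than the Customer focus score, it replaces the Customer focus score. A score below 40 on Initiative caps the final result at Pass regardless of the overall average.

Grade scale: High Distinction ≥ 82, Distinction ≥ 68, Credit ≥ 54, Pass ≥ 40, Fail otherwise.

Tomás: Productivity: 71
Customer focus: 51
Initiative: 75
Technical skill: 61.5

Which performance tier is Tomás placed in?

Distinction

Productivity (71) > Customer focus (51), so Customer focus counts as 71.
Initiative score 75 ≥ 40: minimum met.
Weighted total:
  Productivity 71 × 0.25 = 17.75
  Customer focus 71 × 0.35 = 24.85
  Initiative 75 × 0.11 = 8.25
  Technical skill 61.5 × 0.29 = 17.835
Sum = 68.685
68.685 is ≥ 68 and < 82 → Distinction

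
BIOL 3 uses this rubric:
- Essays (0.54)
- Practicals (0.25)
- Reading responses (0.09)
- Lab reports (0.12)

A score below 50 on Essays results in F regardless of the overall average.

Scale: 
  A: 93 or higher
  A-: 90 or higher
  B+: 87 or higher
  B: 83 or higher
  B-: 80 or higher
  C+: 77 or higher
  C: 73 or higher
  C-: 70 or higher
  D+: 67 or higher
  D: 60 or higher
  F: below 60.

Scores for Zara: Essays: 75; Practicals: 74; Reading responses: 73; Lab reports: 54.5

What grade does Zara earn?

C-

Essays score 75 ≥ 50: minimum met.
Weighted total:
  Essays 75 × 0.54 = 40.5
  Practicals 74 × 0.25 = 18.5
  Reading responses 73 × 0.09 = 6.57
  Lab reports 54.5 × 0.12 = 6.54
Sum = 72.11
72.11 is ≥ 70 and < 73 → C-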